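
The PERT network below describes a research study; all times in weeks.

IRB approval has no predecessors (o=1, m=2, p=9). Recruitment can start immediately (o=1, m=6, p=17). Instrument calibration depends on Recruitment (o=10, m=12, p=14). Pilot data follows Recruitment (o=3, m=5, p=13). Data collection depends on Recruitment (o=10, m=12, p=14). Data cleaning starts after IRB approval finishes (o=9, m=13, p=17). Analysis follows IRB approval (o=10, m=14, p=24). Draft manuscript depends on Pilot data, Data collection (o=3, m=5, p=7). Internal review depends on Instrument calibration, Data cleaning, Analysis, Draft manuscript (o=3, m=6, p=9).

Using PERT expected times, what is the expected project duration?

te_IRB approval = (1 + 4·2 + 9)/6 = 18/6 = 3
te_Recruitment = (1 + 4·6 + 17)/6 = 42/6 = 7
te_Instrument calibration = (10 + 4·12 + 14)/6 = 72/6 = 12
te_Pilot data = (3 + 4·5 + 13)/6 = 36/6 = 6
te_Data collection = (10 + 4·12 + 14)/6 = 72/6 = 12
te_Data cleaning = (9 + 4·13 + 17)/6 = 78/6 = 13
te_Analysis = (10 + 4·14 + 24)/6 = 90/6 = 15
te_Draft manuscript = (3 + 4·5 + 7)/6 = 30/6 = 5
te_Internal review = (3 + 4·6 + 9)/6 = 36/6 = 6

Forward pass:
ES_IRB approval = 0; EF_IRB approval = 3
ES_Recruitment = 0; EF_Recruitment = 7
ES_Instrument calibration = 7; EF_Instrument calibration = 7+12 = 19
ES_Pilot data = 7; EF_Pilot data = 7+6 = 13
ES_Data collection = 7; EF_Data collection = 7+12 = 19
ES_Data cleaning = 3; EF_Data cleaning = 3+13 = 16
ES_Analysis = 3; EF_Analysis = 3+15 = 18
ES_Draft manuscript = max(EF_Pilot data=13, EF_Data collection=19) = 19; EF_Draft manuscript = 19+5 = 24
ES_Internal review = max(EF_Instrument calibration=19, EF_Data cleaning=16, EF_Analysis=18, EF_Draft manuscript=24) = 24; EF_Internal review = 24+6 = 30
Expected project duration μ = 30 weeks. Critical path: Recruitment → Data collection → Draft manuscript → Internal review.

30 weeks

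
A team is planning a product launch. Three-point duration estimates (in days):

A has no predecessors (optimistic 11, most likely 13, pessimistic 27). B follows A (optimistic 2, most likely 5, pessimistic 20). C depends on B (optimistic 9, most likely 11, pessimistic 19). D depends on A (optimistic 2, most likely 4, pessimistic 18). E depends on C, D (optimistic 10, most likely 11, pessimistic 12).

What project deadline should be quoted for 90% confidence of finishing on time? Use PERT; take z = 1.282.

te_A = (11 + 4·13 + 27)/6 = 90/6 = 15; σ²_A = ((27−11)/6)² = 7.111
te_B = (2 + 4·5 + 20)/6 = 42/6 = 7; σ²_B = ((20−2)/6)² = 9.000
te_C = (9 + 4·11 + 19)/6 = 72/6 = 12; σ²_C = ((19−9)/6)² = 2.778
te_D = (2 + 4·4 + 18)/6 = 36/6 = 6; σ²_D = ((18−2)/6)² = 7.111
te_E = (10 + 4·11 + 12)/6 = 66/6 = 11; σ²_E = ((12−10)/6)² = 0.111

Forward pass:
ES_A = 0; EF_A = 15
ES_B = 15; EF_B = 15+7 = 22
ES_C = 22; EF_C = 22+12 = 34
ES_D = 15; EF_D = 15+6 = 21
ES_E = max(EF_C=34, EF_D=21) = 34; EF_E = 34+11 = 45
Expected project duration μ = 45 days. Critical path: A → B → C → E.

Variance along critical path = 7.111 + 9.000 + 2.778 + 0.111 = 19.000; σ = 4.359 days.
D = μ + z·σ = 45 + 1.282·4.359 = 50.6 days

50.6 days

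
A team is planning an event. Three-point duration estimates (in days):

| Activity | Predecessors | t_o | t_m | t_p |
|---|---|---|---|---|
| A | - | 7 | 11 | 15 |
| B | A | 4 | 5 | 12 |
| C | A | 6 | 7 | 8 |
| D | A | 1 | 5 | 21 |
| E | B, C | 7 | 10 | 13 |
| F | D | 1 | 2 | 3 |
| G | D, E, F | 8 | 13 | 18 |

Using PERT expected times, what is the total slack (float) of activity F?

te_A = (7 + 4·11 + 15)/6 = 66/6 = 11
te_B = (4 + 4·5 + 12)/6 = 36/6 = 6
te_C = (6 + 4·7 + 8)/6 = 42/6 = 7
te_D = (1 + 4·5 + 21)/6 = 42/6 = 7
te_E = (7 + 4·10 + 13)/6 = 60/6 = 10
te_F = (1 + 4·2 + 3)/6 = 12/6 = 2
te_G = (8 + 4·13 + 18)/6 = 78/6 = 13

Forward pass:
ES_A = 0; EF_A = 11
ES_B = 11; EF_B = 11+6 = 17
ES_C = 11; EF_C = 11+7 = 18
ES_D = 11; EF_D = 11+7 = 18
ES_E = max(EF_B=17, EF_C=18) = 18; EF_E = 18+10 = 28
ES_F = 18; EF_F = 18+2 = 20
ES_G = max(EF_D=18, EF_E=28, EF_F=20) = 28; EF_G = 28+13 = 41
Expected project duration μ = 41 days. Critical path: A → C → E → G.

Backward pass:
LF_G = 41; LS_G = 41−13 = 28
LF_F = LS_G = 28; LS_F = 28−2 = 26
LF_E = LS_G = 28; LS_E = 28−10 = 18
LF_D = min(LS_F=26, LS_G=28) = 26; LS_D = 26−7 = 19
LF_C = LS_E = 18; LS_C = 18−7 = 11
LF_B = LS_E = 18; LS_B = 18−6 = 12
LF_A = min(LS_B=12, LS_C=11, LS_D=19) = 11; LS_A = 11−11 = 0
Slack_F = LS_F − ES_F = 26 − 18 = 8

8 days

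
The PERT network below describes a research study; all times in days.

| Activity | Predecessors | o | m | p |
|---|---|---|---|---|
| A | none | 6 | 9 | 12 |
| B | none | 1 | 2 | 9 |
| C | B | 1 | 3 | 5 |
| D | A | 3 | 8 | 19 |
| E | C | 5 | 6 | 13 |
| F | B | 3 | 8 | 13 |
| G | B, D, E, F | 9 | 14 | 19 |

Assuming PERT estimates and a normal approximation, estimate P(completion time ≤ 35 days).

0.818

te_A = (6 + 4·9 + 12)/6 = 54/6 = 9; σ²_A = ((12−6)/6)² = 1.000
te_B = (1 + 4·2 + 9)/6 = 18/6 = 3; σ²_B = ((9−1)/6)² = 1.778
te_C = (1 + 4·3 + 5)/6 = 18/6 = 3; σ²_C = ((5−1)/6)² = 0.444
te_D = (3 + 4·8 + 19)/6 = 54/6 = 9; σ²_D = ((19−3)/6)² = 7.111
te_E = (5 + 4·6 + 13)/6 = 42/6 = 7; σ²_E = ((13−5)/6)² = 1.778
te_F = (3 + 4·8 + 13)/6 = 48/6 = 8; σ²_F = ((13−3)/6)² = 2.778
te_G = (9 + 4·14 + 19)/6 = 84/6 = 14; σ²_G = ((19−9)/6)² = 2.778

Forward pass:
ES_A = 0; EF_A = 9
ES_B = 0; EF_B = 3
ES_C = 3; EF_C = 3+3 = 6
ES_D = 9; EF_D = 9+9 = 18
ES_E = 6; EF_E = 6+7 = 13
ES_F = 3; EF_F = 3+8 = 11
ES_G = max(EF_B=3, EF_D=18, EF_E=13, EF_F=11) = 18; EF_G = 18+14 = 32
Expected project duration μ = 32 days. Critical path: A → D → G.

Variance along critical path = 1.000 + 7.111 + 2.778 = 10.889; σ = √10.889 = 3.300 days.
Z = (35 − 32) / 3.300 = 0.909
P(T ≤ 35) = Φ(0.909) ≈ 0.818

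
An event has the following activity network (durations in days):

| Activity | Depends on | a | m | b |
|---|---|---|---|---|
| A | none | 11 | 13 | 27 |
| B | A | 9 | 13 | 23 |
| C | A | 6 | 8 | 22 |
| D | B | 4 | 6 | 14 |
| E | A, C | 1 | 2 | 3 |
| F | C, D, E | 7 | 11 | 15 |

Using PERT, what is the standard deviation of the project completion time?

4.14 days

te_A = (11 + 4·13 + 27)/6 = 90/6 = 15; σ²_A = ((27−11)/6)² = 7.111
te_B = (9 + 4·13 + 23)/6 = 84/6 = 14; σ²_B = ((23−9)/6)² = 5.444
te_C = (6 + 4·8 + 22)/6 = 60/6 = 10; σ²_C = ((22−6)/6)² = 7.111
te_D = (4 + 4·6 + 14)/6 = 42/6 = 7; σ²_D = ((14−4)/6)² = 2.778
te_E = (1 + 4·2 + 3)/6 = 12/6 = 2; σ²_E = ((3−1)/6)² = 0.111
te_F = (7 + 4·11 + 15)/6 = 66/6 = 11; σ²_F = ((15−7)/6)² = 1.778

Forward pass:
ES_A = 0; EF_A = 15
ES_B = 15; EF_B = 15+14 = 29
ES_C = 15; EF_C = 15+10 = 25
ES_D = 29; EF_D = 29+7 = 36
ES_E = max(EF_A=15, EF_C=25) = 25; EF_E = 25+2 = 27
ES_F = max(EF_C=25, EF_D=36, EF_E=27) = 36; EF_F = 36+11 = 47
Expected project duration μ = 47 days. Critical path: A → B → D → F.

Variance along critical path = 7.111 + 5.444 + 2.778 + 1.778 = 17.111
σ = √17.111 = 4.137 days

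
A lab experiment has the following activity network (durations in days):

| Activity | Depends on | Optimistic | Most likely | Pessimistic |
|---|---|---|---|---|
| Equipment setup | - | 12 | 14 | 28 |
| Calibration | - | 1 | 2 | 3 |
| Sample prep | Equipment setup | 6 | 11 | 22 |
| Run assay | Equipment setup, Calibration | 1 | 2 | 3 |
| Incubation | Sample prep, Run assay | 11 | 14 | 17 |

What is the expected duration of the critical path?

42 days

te_Equipment setup = (12 + 4·14 + 28)/6 = 96/6 = 16
te_Calibration = (1 + 4·2 + 3)/6 = 12/6 = 2
te_Sample prep = (6 + 4·11 + 22)/6 = 72/6 = 12
te_Run assay = (1 + 4·2 + 3)/6 = 12/6 = 2
te_Incubation = (11 + 4·14 + 17)/6 = 84/6 = 14

Forward pass:
ES_Equipment setup = 0; EF_Equipment setup = 16
ES_Calibration = 0; EF_Calibration = 2
ES_Sample prep = 16; EF_Sample prep = 16+12 = 28
ES_Run assay = max(EF_Equipment setup=16, EF_Calibration=2) = 16; EF_Run assay = 16+2 = 18
ES_Incubation = max(EF_Sample prep=28, EF_Run assay=18) = 28; EF_Incubation = 28+14 = 42
Expected project duration μ = 42 days. Critical path: Equipment setup → Sample prep → Incubation.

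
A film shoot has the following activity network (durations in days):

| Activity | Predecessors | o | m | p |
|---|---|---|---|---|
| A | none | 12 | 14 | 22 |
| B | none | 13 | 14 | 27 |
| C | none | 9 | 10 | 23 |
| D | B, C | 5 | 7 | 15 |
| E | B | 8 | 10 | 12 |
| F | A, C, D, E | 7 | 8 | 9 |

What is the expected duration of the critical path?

te_A = (12 + 4·14 + 22)/6 = 90/6 = 15
te_B = (13 + 4·14 + 27)/6 = 96/6 = 16
te_C = (9 + 4·10 + 23)/6 = 72/6 = 12
te_D = (5 + 4·7 + 15)/6 = 48/6 = 8
te_E = (8 + 4·10 + 12)/6 = 60/6 = 10
te_F = (7 + 4·8 + 9)/6 = 48/6 = 8

Forward pass:
ES_A = 0; EF_A = 15
ES_B = 0; EF_B = 16
ES_C = 0; EF_C = 12
ES_D = max(EF_B=16, EF_C=12) = 16; EF_D = 16+8 = 24
ES_E = 16; EF_E = 16+10 = 26
ES_F = max(EF_A=15, EF_C=12, EF_D=24, EF_E=26) = 26; EF_F = 26+8 = 34
Expected project duration μ = 34 days. Critical path: B → E → F.

34 days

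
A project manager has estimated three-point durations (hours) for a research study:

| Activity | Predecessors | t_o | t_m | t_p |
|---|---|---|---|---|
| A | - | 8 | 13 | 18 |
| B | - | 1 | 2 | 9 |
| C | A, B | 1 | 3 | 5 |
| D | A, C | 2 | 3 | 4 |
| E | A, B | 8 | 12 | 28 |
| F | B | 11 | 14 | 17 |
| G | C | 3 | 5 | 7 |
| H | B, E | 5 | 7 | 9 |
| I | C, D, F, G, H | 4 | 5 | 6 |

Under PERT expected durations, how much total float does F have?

17 hours

te_A = (8 + 4·13 + 18)/6 = 78/6 = 13
te_B = (1 + 4·2 + 9)/6 = 18/6 = 3
te_C = (1 + 4·3 + 5)/6 = 18/6 = 3
te_D = (2 + 4·3 + 4)/6 = 18/6 = 3
te_E = (8 + 4·12 + 28)/6 = 84/6 = 14
te_F = (11 + 4·14 + 17)/6 = 84/6 = 14
te_G = (3 + 4·5 + 7)/6 = 30/6 = 5
te_H = (5 + 4·7 + 9)/6 = 42/6 = 7
te_I = (4 + 4·5 + 6)/6 = 30/6 = 5

Forward pass:
ES_A = 0; EF_A = 13
ES_B = 0; EF_B = 3
ES_C = max(EF_A=13, EF_B=3) = 13; EF_C = 13+3 = 16
ES_D = max(EF_A=13, EF_C=16) = 16; EF_D = 16+3 = 19
ES_E = max(EF_A=13, EF_B=3) = 13; EF_E = 13+14 = 27
ES_F = 3; EF_F = 3+14 = 17
ES_G = 16; EF_G = 16+5 = 21
ES_H = max(EF_B=3, EF_E=27) = 27; EF_H = 27+7 = 34
ES_I = max(EF_C=16, EF_D=19, EF_F=17, EF_G=21, EF_H=34) = 34; EF_I = 34+5 = 39
Expected project duration μ = 39 hours. Critical path: A → E → H → I.

Backward pass:
LF_I = 39; LS_I = 39−5 = 34
LF_H = LS_I = 34; LS_H = 34−7 = 27
LF_G = LS_I = 34; LS_G = 34−5 = 29
LF_F = LS_I = 34; LS_F = 34−14 = 20
LF_E = LS_H = 27; LS_E = 27−14 = 13
LF_D = LS_I = 34; LS_D = 34−3 = 31
LF_C = min(LS_D=31, LS_G=29, LS_I=34) = 29; LS_C = 29−3 = 26
LF_B = min(LS_C=26, LS_E=13, LS_F=20, LS_H=27) = 13; LS_B = 13−3 = 10
LF_A = min(LS_C=26, LS_D=31, LS_E=13) = 13; LS_A = 13−13 = 0
Slack_F = LS_F − ES_F = 20 − 3 = 17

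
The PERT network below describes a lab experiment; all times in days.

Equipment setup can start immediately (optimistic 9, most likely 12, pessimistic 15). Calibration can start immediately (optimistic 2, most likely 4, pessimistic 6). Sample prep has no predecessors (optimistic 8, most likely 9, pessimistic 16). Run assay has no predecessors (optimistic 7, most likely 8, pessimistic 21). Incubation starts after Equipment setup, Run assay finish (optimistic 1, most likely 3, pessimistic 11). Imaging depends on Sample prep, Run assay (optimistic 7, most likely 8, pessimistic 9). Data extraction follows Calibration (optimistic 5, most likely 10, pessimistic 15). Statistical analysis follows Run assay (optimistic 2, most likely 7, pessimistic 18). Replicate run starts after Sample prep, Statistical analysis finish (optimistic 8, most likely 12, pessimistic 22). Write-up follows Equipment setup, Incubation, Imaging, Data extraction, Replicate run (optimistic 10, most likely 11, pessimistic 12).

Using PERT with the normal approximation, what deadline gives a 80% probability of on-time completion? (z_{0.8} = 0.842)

te_Equipment setup = (9 + 4·12 + 15)/6 = 72/6 = 12; σ²_Equipment setup = ((15−9)/6)² = 1.000
te_Calibration = (2 + 4·4 + 6)/6 = 24/6 = 4; σ²_Calibration = ((6−2)/6)² = 0.444
te_Sample prep = (8 + 4·9 + 16)/6 = 60/6 = 10; σ²_Sample prep = ((16−8)/6)² = 1.778
te_Run assay = (7 + 4·8 + 21)/6 = 60/6 = 10; σ²_Run assay = ((21−7)/6)² = 5.444
te_Incubation = (1 + 4·3 + 11)/6 = 24/6 = 4; σ²_Incubation = ((11−1)/6)² = 2.778
te_Imaging = (7 + 4·8 + 9)/6 = 48/6 = 8; σ²_Imaging = ((9−7)/6)² = 0.111
te_Data extraction = (5 + 4·10 + 15)/6 = 60/6 = 10; σ²_Data extraction = ((15−5)/6)² = 2.778
te_Statistical analysis = (2 + 4·7 + 18)/6 = 48/6 = 8; σ²_Statistical analysis = ((18−2)/6)² = 7.111
te_Replicate run = (8 + 4·12 + 22)/6 = 78/6 = 13; σ²_Replicate run = ((22−8)/6)² = 5.444
te_Write-up = (10 + 4·11 + 12)/6 = 66/6 = 11; σ²_Write-up = ((12−10)/6)² = 0.111

Forward pass:
ES_Equipment setup = 0; EF_Equipment setup = 12
ES_Calibration = 0; EF_Calibration = 4
ES_Sample prep = 0; EF_Sample prep = 10
ES_Run assay = 0; EF_Run assay = 10
ES_Incubation = max(EF_Equipment setup=12, EF_Run assay=10) = 12; EF_Incubation = 12+4 = 16
ES_Imaging = max(EF_Sample prep=10, EF_Run assay=10) = 10; EF_Imaging = 10+8 = 18
ES_Data extraction = 4; EF_Data extraction = 4+10 = 14
ES_Statistical analysis = 10; EF_Statistical analysis = 10+8 = 18
ES_Replicate run = max(EF_Sample prep=10, EF_Statistical analysis=18) = 18; EF_Replicate run = 18+13 = 31
ES_Write-up = max(EF_Equipment setup=12, EF_Incubation=16, EF_Imaging=18, EF_Data extraction=14, EF_Replicate run=31) = 31; EF_Write-up = 31+11 = 42
Expected project duration μ = 42 days. Critical path: Run assay → Statistical analysis → Replicate run → Write-up.

Variance along critical path = 5.444 + 7.111 + 5.444 + 0.111 = 18.111; σ = 4.256 days.
D = μ + z·σ = 42 + 0.842·4.256 = 45.6 days

45.6 days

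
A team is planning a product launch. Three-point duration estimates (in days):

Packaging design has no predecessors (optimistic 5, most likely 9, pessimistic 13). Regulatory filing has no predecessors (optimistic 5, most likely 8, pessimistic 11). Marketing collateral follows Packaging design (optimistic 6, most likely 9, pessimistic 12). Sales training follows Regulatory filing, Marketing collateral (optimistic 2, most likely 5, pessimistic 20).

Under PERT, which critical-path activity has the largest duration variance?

te_Packaging design = (5 + 4·9 + 13)/6 = 54/6 = 9; σ²_Packaging design = ((13−5)/6)² = 1.778
te_Regulatory filing = (5 + 4·8 + 11)/6 = 48/6 = 8; σ²_Regulatory filing = ((11−5)/6)² = 1.000
te_Marketing collateral = (6 + 4·9 + 12)/6 = 54/6 = 9; σ²_Marketing collateral = ((12−6)/6)² = 1.000
te_Sales training = (2 + 4·5 + 20)/6 = 42/6 = 7; σ²_Sales training = ((20−2)/6)² = 9.000

Forward pass:
ES_Packaging design = 0; EF_Packaging design = 9
ES_Regulatory filing = 0; EF_Regulatory filing = 8
ES_Marketing collateral = 9; EF_Marketing collateral = 9+9 = 18
ES_Sales training = max(EF_Regulatory filing=8, EF_Marketing collateral=18) = 18; EF_Sales training = 18+7 = 25
Expected project duration μ = 25 days. Critical path: Packaging design → Marketing collateral → Sales training.

Variances on critical path: σ²_Packaging design=1.778, σ²_Marketing collateral=1.000, σ²_Sales training=9.000.
Largest is σ²_Sales training = 9.000.

Sales training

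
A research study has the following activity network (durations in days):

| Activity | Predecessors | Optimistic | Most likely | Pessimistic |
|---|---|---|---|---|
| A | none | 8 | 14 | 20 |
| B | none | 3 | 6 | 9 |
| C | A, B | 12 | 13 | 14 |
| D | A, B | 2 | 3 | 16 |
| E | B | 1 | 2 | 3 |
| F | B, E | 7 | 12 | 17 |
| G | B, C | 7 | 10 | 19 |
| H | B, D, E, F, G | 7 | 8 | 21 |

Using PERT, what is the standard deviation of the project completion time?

3.68 days

te_A = (8 + 4·14 + 20)/6 = 84/6 = 14; σ²_A = ((20−8)/6)² = 4.000
te_B = (3 + 4·6 + 9)/6 = 36/6 = 6; σ²_B = ((9−3)/6)² = 1.000
te_C = (12 + 4·13 + 14)/6 = 78/6 = 13; σ²_C = ((14−12)/6)² = 0.111
te_D = (2 + 4·3 + 16)/6 = 30/6 = 5; σ²_D = ((16−2)/6)² = 5.444
te_E = (1 + 4·2 + 3)/6 = 12/6 = 2; σ²_E = ((3−1)/6)² = 0.111
te_F = (7 + 4·12 + 17)/6 = 72/6 = 12; σ²_F = ((17−7)/6)² = 2.778
te_G = (7 + 4·10 + 19)/6 = 66/6 = 11; σ²_G = ((19−7)/6)² = 4.000
te_H = (7 + 4·8 + 21)/6 = 60/6 = 10; σ²_H = ((21−7)/6)² = 5.444

Forward pass:
ES_A = 0; EF_A = 14
ES_B = 0; EF_B = 6
ES_C = max(EF_A=14, EF_B=6) = 14; EF_C = 14+13 = 27
ES_D = max(EF_A=14, EF_B=6) = 14; EF_D = 14+5 = 19
ES_E = 6; EF_E = 6+2 = 8
ES_F = max(EF_B=6, EF_E=8) = 8; EF_F = 8+12 = 20
ES_G = max(EF_B=6, EF_C=27) = 27; EF_G = 27+11 = 38
ES_H = max(EF_B=6, EF_D=19, EF_E=8, EF_F=20, EF_G=38) = 38; EF_H = 38+10 = 48
Expected project duration μ = 48 days. Critical path: A → C → G → H.

Variance along critical path = 4.000 + 0.111 + 4.000 + 5.444 = 13.556
σ = √13.556 = 3.682 days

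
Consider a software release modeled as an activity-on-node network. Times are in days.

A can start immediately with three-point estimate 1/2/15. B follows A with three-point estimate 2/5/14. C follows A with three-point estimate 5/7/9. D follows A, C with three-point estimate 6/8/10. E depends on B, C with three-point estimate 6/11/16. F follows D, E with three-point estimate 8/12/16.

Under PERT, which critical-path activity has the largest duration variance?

A

te_A = (1 + 4·2 + 15)/6 = 24/6 = 4; σ²_A = ((15−1)/6)² = 5.444
te_B = (2 + 4·5 + 14)/6 = 36/6 = 6; σ²_B = ((14−2)/6)² = 4.000
te_C = (5 + 4·7 + 9)/6 = 42/6 = 7; σ²_C = ((9−5)/6)² = 0.444
te_D = (6 + 4·8 + 10)/6 = 48/6 = 8; σ²_D = ((10−6)/6)² = 0.444
te_E = (6 + 4·11 + 16)/6 = 66/6 = 11; σ²_E = ((16−6)/6)² = 2.778
te_F = (8 + 4·12 + 16)/6 = 72/6 = 12; σ²_F = ((16−8)/6)² = 1.778

Forward pass:
ES_A = 0; EF_A = 4
ES_B = 4; EF_B = 4+6 = 10
ES_C = 4; EF_C = 4+7 = 11
ES_D = max(EF_A=4, EF_C=11) = 11; EF_D = 11+8 = 19
ES_E = max(EF_B=10, EF_C=11) = 11; EF_E = 11+11 = 22
ES_F = max(EF_D=19, EF_E=22) = 22; EF_F = 22+12 = 34
Expected project duration μ = 34 days. Critical path: A → C → E → F.

Variances on critical path: σ²_A=5.444, σ²_C=0.444, σ²_E=2.778, σ²_F=1.778.
Largest is σ²_A = 5.444.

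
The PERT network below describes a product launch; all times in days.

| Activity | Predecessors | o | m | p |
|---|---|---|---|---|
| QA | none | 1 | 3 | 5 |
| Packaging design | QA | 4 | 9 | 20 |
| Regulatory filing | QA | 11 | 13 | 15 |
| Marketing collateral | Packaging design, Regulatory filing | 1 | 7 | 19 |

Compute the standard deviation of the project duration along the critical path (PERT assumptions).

3.14 days

te_QA = (1 + 4·3 + 5)/6 = 18/6 = 3; σ²_QA = ((5−1)/6)² = 0.444
te_Packaging design = (4 + 4·9 + 20)/6 = 60/6 = 10; σ²_Packaging design = ((20−4)/6)² = 7.111
te_Regulatory filing = (11 + 4·13 + 15)/6 = 78/6 = 13; σ²_Regulatory filing = ((15−11)/6)² = 0.444
te_Marketing collateral = (1 + 4·7 + 19)/6 = 48/6 = 8; σ²_Marketing collateral = ((19−1)/6)² = 9.000

Forward pass:
ES_QA = 0; EF_QA = 3
ES_Packaging design = 3; EF_Packaging design = 3+10 = 13
ES_Regulatory filing = 3; EF_Regulatory filing = 3+13 = 16
ES_Marketing collateral = max(EF_Packaging design=13, EF_Regulatory filing=16) = 16; EF_Marketing collateral = 16+8 = 24
Expected project duration μ = 24 days. Critical path: QA → Regulatory filing → Marketing collateral.

Variance along critical path = 0.444 + 0.444 + 9.000 = 9.889
σ = √9.889 = 3.145 days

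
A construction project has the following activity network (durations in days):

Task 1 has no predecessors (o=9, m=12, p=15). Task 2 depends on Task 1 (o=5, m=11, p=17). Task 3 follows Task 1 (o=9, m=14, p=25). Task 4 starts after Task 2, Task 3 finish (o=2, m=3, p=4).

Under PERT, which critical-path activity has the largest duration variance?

Task 3

te_Task 1 = (9 + 4·12 + 15)/6 = 72/6 = 12; σ²_Task 1 = ((15−9)/6)² = 1.000
te_Task 2 = (5 + 4·11 + 17)/6 = 66/6 = 11; σ²_Task 2 = ((17−5)/6)² = 4.000
te_Task 3 = (9 + 4·14 + 25)/6 = 90/6 = 15; σ²_Task 3 = ((25−9)/6)² = 7.111
te_Task 4 = (2 + 4·3 + 4)/6 = 18/6 = 3; σ²_Task 4 = ((4−2)/6)² = 0.111

Forward pass:
ES_Task 1 = 0; EF_Task 1 = 12
ES_Task 2 = 12; EF_Task 2 = 12+11 = 23
ES_Task 3 = 12; EF_Task 3 = 12+15 = 27
ES_Task 4 = max(EF_Task 2=23, EF_Task 3=27) = 27; EF_Task 4 = 27+3 = 30
Expected project duration μ = 30 days. Critical path: Task 1 → Task 3 → Task 4.

Variances on critical path: σ²_Task 1=1.000, σ²_Task 3=7.111, σ²_Task 4=0.111.
Largest is σ²_Task 3 = 7.111.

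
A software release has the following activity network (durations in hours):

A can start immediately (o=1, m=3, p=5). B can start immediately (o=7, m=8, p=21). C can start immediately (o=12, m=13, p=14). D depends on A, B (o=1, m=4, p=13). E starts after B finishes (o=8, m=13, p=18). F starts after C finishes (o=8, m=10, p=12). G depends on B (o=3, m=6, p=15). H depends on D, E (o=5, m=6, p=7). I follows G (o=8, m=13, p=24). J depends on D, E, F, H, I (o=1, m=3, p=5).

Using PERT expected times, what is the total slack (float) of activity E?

te_A = (1 + 4·3 + 5)/6 = 18/6 = 3
te_B = (7 + 4·8 + 21)/6 = 60/6 = 10
te_C = (12 + 4·13 + 14)/6 = 78/6 = 13
te_D = (1 + 4·4 + 13)/6 = 30/6 = 5
te_E = (8 + 4·13 + 18)/6 = 78/6 = 13
te_F = (8 + 4·10 + 12)/6 = 60/6 = 10
te_G = (3 + 4·6 + 15)/6 = 42/6 = 7
te_H = (5 + 4·6 + 7)/6 = 36/6 = 6
te_I = (8 + 4·13 + 24)/6 = 84/6 = 14
te_J = (1 + 4·3 + 5)/6 = 18/6 = 3

Forward pass:
ES_A = 0; EF_A = 3
ES_B = 0; EF_B = 10
ES_C = 0; EF_C = 13
ES_D = max(EF_A=3, EF_B=10) = 10; EF_D = 10+5 = 15
ES_E = 10; EF_E = 10+13 = 23
ES_F = 13; EF_F = 13+10 = 23
ES_G = 10; EF_G = 10+7 = 17
ES_H = max(EF_D=15, EF_E=23) = 23; EF_H = 23+6 = 29
ES_I = 17; EF_I = 17+14 = 31
ES_J = max(EF_D=15, EF_E=23, EF_F=23, EF_H=29, EF_I=31) = 31; EF_J = 31+3 = 34
Expected project duration μ = 34 hours. Critical path: B → G → I → J.

Backward pass:
LF_J = 34; LS_J = 34−3 = 31
LF_I = LS_J = 31; LS_I = 31−14 = 17
LF_H = LS_J = 31; LS_H = 31−6 = 25
LF_G = LS_I = 17; LS_G = 17−7 = 10
LF_F = LS_J = 31; LS_F = 31−10 = 21
LF_E = min(LS_H=25, LS_J=31) = 25; LS_E = 25−13 = 12
LF_D = min(LS_H=25, LS_J=31) = 25; LS_D = 25−5 = 20
LF_C = LS_F = 21; LS_C = 21−13 = 8
LF_B = min(LS_D=20, LS_E=12, LS_G=10) = 10; LS_B = 10−10 = 0
LF_A = LS_D = 20; LS_A = 20−3 = 17
Slack_E = LS_E − ES_E = 12 − 10 = 2

2 hours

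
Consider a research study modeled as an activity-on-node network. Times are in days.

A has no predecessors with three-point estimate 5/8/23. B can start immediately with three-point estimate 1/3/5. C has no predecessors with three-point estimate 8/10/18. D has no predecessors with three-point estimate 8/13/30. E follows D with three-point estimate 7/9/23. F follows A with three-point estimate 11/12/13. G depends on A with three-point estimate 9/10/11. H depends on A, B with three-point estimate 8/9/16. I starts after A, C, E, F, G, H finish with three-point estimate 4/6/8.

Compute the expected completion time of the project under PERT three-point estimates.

te_A = (5 + 4·8 + 23)/6 = 60/6 = 10
te_B = (1 + 4·3 + 5)/6 = 18/6 = 3
te_C = (8 + 4·10 + 18)/6 = 66/6 = 11
te_D = (8 + 4·13 + 30)/6 = 90/6 = 15
te_E = (7 + 4·9 + 23)/6 = 66/6 = 11
te_F = (11 + 4·12 + 13)/6 = 72/6 = 12
te_G = (9 + 4·10 + 11)/6 = 60/6 = 10
te_H = (8 + 4·9 + 16)/6 = 60/6 = 10
te_I = (4 + 4·6 + 8)/6 = 36/6 = 6

Forward pass:
ES_A = 0; EF_A = 10
ES_B = 0; EF_B = 3
ES_C = 0; EF_C = 11
ES_D = 0; EF_D = 15
ES_E = 15; EF_E = 15+11 = 26
ES_F = 10; EF_F = 10+12 = 22
ES_G = 10; EF_G = 10+10 = 20
ES_H = max(EF_A=10, EF_B=3) = 10; EF_H = 10+10 = 20
ES_I = max(EF_A=10, EF_C=11, EF_E=26, EF_F=22, EF_G=20, EF_H=20) = 26; EF_I = 26+6 = 32
Expected project duration μ = 32 days. Critical path: D → E → I.

32 days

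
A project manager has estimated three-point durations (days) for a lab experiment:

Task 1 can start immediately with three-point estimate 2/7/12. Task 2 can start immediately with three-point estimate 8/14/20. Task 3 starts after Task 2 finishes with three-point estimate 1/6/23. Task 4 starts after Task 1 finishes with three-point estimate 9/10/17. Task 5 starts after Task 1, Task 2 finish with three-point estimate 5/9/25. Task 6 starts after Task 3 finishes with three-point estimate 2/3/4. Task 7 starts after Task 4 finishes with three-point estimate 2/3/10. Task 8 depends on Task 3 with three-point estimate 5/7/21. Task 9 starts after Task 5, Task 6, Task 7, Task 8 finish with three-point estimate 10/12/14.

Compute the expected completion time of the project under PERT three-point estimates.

te_Task 1 = (2 + 4·7 + 12)/6 = 42/6 = 7
te_Task 2 = (8 + 4·14 + 20)/6 = 84/6 = 14
te_Task 3 = (1 + 4·6 + 23)/6 = 48/6 = 8
te_Task 4 = (9 + 4·10 + 17)/6 = 66/6 = 11
te_Task 5 = (5 + 4·9 + 25)/6 = 66/6 = 11
te_Task 6 = (2 + 4·3 + 4)/6 = 18/6 = 3
te_Task 7 = (2 + 4·3 + 10)/6 = 24/6 = 4
te_Task 8 = (5 + 4·7 + 21)/6 = 54/6 = 9
te_Task 9 = (10 + 4·12 + 14)/6 = 72/6 = 12

Forward pass:
ES_Task 1 = 0; EF_Task 1 = 7
ES_Task 2 = 0; EF_Task 2 = 14
ES_Task 3 = 14; EF_Task 3 = 14+8 = 22
ES_Task 4 = 7; EF_Task 4 = 7+11 = 18
ES_Task 5 = max(EF_Task 1=7, EF_Task 2=14) = 14; EF_Task 5 = 14+11 = 25
ES_Task 6 = 22; EF_Task 6 = 22+3 = 25
ES_Task 7 = 18; EF_Task 7 = 18+4 = 22
ES_Task 8 = 22; EF_Task 8 = 22+9 = 31
ES_Task 9 = max(EF_Task 5=25, EF_Task 6=25, EF_Task 7=22, EF_Task 8=31) = 31; EF_Task 9 = 31+12 = 43
Expected project duration μ = 43 days. Critical path: Task 2 → Task 3 → Task 8 → Task 9.

43 days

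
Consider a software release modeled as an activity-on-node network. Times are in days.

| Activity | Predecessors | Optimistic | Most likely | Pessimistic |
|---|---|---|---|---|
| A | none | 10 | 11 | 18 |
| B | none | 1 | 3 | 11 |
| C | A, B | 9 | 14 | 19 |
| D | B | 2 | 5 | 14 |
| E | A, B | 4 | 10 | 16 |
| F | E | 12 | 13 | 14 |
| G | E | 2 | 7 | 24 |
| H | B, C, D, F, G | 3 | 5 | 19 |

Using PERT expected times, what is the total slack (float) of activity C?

9 days

te_A = (10 + 4·11 + 18)/6 = 72/6 = 12
te_B = (1 + 4·3 + 11)/6 = 24/6 = 4
te_C = (9 + 4·14 + 19)/6 = 84/6 = 14
te_D = (2 + 4·5 + 14)/6 = 36/6 = 6
te_E = (4 + 4·10 + 16)/6 = 60/6 = 10
te_F = (12 + 4·13 + 14)/6 = 78/6 = 13
te_G = (2 + 4·7 + 24)/6 = 54/6 = 9
te_H = (3 + 4·5 + 19)/6 = 42/6 = 7

Forward pass:
ES_A = 0; EF_A = 12
ES_B = 0; EF_B = 4
ES_C = max(EF_A=12, EF_B=4) = 12; EF_C = 12+14 = 26
ES_D = 4; EF_D = 4+6 = 10
ES_E = max(EF_A=12, EF_B=4) = 12; EF_E = 12+10 = 22
ES_F = 22; EF_F = 22+13 = 35
ES_G = 22; EF_G = 22+9 = 31
ES_H = max(EF_B=4, EF_C=26, EF_D=10, EF_F=35, EF_G=31) = 35; EF_H = 35+7 = 42
Expected project duration μ = 42 days. Critical path: A → E → F → H.

Backward pass:
LF_H = 42; LS_H = 42−7 = 35
LF_G = LS_H = 35; LS_G = 35−9 = 26
LF_F = LS_H = 35; LS_F = 35−13 = 22
LF_E = min(LS_F=22, LS_G=26) = 22; LS_E = 22−10 = 12
LF_D = LS_H = 35; LS_D = 35−6 = 29
LF_C = LS_H = 35; LS_C = 35−14 = 21
LF_B = min(LS_C=21, LS_D=29, LS_E=12, LS_H=35) = 12; LS_B = 12−4 = 8
LF_A = min(LS_C=21, LS_E=12) = 12; LS_A = 12−12 = 0
Slack_C = LS_C − ES_C = 21 − 12 = 9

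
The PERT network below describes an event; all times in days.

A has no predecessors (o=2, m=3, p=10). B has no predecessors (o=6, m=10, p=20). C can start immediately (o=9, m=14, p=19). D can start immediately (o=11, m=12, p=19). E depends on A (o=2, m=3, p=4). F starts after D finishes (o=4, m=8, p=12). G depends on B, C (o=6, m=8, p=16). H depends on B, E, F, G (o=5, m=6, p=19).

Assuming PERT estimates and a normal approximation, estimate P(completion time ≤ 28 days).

0.183

te_A = (2 + 4·3 + 10)/6 = 24/6 = 4; σ²_A = ((10−2)/6)² = 1.778
te_B = (6 + 4·10 + 20)/6 = 66/6 = 11; σ²_B = ((20−6)/6)² = 5.444
te_C = (9 + 4·14 + 19)/6 = 84/6 = 14; σ²_C = ((19−9)/6)² = 2.778
te_D = (11 + 4·12 + 19)/6 = 78/6 = 13; σ²_D = ((19−11)/6)² = 1.778
te_E = (2 + 4·3 + 4)/6 = 18/6 = 3; σ²_E = ((4−2)/6)² = 0.111
te_F = (4 + 4·8 + 12)/6 = 48/6 = 8; σ²_F = ((12−4)/6)² = 1.778
te_G = (6 + 4·8 + 16)/6 = 54/6 = 9; σ²_G = ((16−6)/6)² = 2.778
te_H = (5 + 4·6 + 19)/6 = 48/6 = 8; σ²_H = ((19−5)/6)² = 5.444

Forward pass:
ES_A = 0; EF_A = 4
ES_B = 0; EF_B = 11
ES_C = 0; EF_C = 14
ES_D = 0; EF_D = 13
ES_E = 4; EF_E = 4+3 = 7
ES_F = 13; EF_F = 13+8 = 21
ES_G = max(EF_B=11, EF_C=14) = 14; EF_G = 14+9 = 23
ES_H = max(EF_B=11, EF_E=7, EF_F=21, EF_G=23) = 23; EF_H = 23+8 = 31
Expected project duration μ = 31 days. Critical path: C → G → H.

Variance along critical path = 2.778 + 2.778 + 5.444 = 11.000; σ = √11.000 = 3.317 days.
Z = (28 − 31) / 3.317 = -0.905
P(T ≤ 28) = Φ(-0.905) ≈ 0.183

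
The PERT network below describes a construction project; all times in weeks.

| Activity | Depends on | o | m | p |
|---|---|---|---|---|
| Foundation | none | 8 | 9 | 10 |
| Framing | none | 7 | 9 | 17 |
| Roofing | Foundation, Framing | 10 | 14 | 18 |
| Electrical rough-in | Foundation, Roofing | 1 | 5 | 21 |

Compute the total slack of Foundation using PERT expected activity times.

1 weeks

te_Foundation = (8 + 4·9 + 10)/6 = 54/6 = 9
te_Framing = (7 + 4·9 + 17)/6 = 60/6 = 10
te_Roofing = (10 + 4·14 + 18)/6 = 84/6 = 14
te_Electrical rough-in = (1 + 4·5 + 21)/6 = 42/6 = 7

Forward pass:
ES_Foundation = 0; EF_Foundation = 9
ES_Framing = 0; EF_Framing = 10
ES_Roofing = max(EF_Foundation=9, EF_Framing=10) = 10; EF_Roofing = 10+14 = 24
ES_Electrical rough-in = max(EF_Foundation=9, EF_Roofing=24) = 24; EF_Electrical rough-in = 24+7 = 31
Expected project duration μ = 31 weeks. Critical path: Framing → Roofing → Electrical rough-in.

Backward pass:
LF_Electrical rough-in = 31; LS_Electrical rough-in = 31−7 = 24
LF_Roofing = LS_Electrical rough-in = 24; LS_Roofing = 24−14 = 10
LF_Framing = LS_Roofing = 10; LS_Framing = 10−10 = 0
LF_Foundation = min(LS_Roofing=10, LS_Electrical rough-in=24) = 10; LS_Foundation = 10−9 = 1
Slack_Foundation = LS_Foundation − ES_Foundation = 1 − 0 = 1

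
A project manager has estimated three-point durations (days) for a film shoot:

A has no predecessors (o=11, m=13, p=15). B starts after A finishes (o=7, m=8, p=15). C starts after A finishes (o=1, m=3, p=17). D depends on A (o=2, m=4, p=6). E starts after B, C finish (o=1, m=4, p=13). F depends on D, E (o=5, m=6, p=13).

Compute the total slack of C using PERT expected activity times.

te_A = (11 + 4·13 + 15)/6 = 78/6 = 13
te_B = (7 + 4·8 + 15)/6 = 54/6 = 9
te_C = (1 + 4·3 + 17)/6 = 30/6 = 5
te_D = (2 + 4·4 + 6)/6 = 24/6 = 4
te_E = (1 + 4·4 + 13)/6 = 30/6 = 5
te_F = (5 + 4·6 + 13)/6 = 42/6 = 7

Forward pass:
ES_A = 0; EF_A = 13
ES_B = 13; EF_B = 13+9 = 22
ES_C = 13; EF_C = 13+5 = 18
ES_D = 13; EF_D = 13+4 = 17
ES_E = max(EF_B=22, EF_C=18) = 22; EF_E = 22+5 = 27
ES_F = max(EF_D=17, EF_E=27) = 27; EF_F = 27+7 = 34
Expected project duration μ = 34 days. Critical path: A → B → E → F.

Backward pass:
LF_F = 34; LS_F = 34−7 = 27
LF_E = LS_F = 27; LS_E = 27−5 = 22
LF_D = LS_F = 27; LS_D = 27−4 = 23
LF_C = LS_E = 22; LS_C = 22−5 = 17
LF_B = LS_E = 22; LS_B = 22−9 = 13
LF_A = min(LS_B=13, LS_C=17, LS_D=23) = 13; LS_A = 13−13 = 0
Slack_C = LS_C − ES_C = 17 − 13 = 4

4 days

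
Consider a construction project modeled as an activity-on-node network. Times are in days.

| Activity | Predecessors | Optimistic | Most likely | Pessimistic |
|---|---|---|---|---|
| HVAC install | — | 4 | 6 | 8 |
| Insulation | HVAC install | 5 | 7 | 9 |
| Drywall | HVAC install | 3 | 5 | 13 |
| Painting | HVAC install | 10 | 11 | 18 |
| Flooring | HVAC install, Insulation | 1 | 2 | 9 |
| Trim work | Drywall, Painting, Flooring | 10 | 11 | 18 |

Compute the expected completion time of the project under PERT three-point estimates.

te_HVAC install = (4 + 4·6 + 8)/6 = 36/6 = 6
te_Insulation = (5 + 4·7 + 9)/6 = 42/6 = 7
te_Drywall = (3 + 4·5 + 13)/6 = 36/6 = 6
te_Painting = (10 + 4·11 + 18)/6 = 72/6 = 12
te_Flooring = (1 + 4·2 + 9)/6 = 18/6 = 3
te_Trim work = (10 + 4·11 + 18)/6 = 72/6 = 12

Forward pass:
ES_HVAC install = 0; EF_HVAC install = 6
ES_Insulation = 6; EF_Insulation = 6+7 = 13
ES_Drywall = 6; EF_Drywall = 6+6 = 12
ES_Painting = 6; EF_Painting = 6+12 = 18
ES_Flooring = max(EF_HVAC install=6, EF_Insulation=13) = 13; EF_Flooring = 13+3 = 16
ES_Trim work = max(EF_Drywall=12, EF_Painting=18, EF_Flooring=16) = 18; EF_Trim work = 18+12 = 30
Expected project duration μ = 30 days. Critical path: HVAC install → Painting → Trim work.

30 days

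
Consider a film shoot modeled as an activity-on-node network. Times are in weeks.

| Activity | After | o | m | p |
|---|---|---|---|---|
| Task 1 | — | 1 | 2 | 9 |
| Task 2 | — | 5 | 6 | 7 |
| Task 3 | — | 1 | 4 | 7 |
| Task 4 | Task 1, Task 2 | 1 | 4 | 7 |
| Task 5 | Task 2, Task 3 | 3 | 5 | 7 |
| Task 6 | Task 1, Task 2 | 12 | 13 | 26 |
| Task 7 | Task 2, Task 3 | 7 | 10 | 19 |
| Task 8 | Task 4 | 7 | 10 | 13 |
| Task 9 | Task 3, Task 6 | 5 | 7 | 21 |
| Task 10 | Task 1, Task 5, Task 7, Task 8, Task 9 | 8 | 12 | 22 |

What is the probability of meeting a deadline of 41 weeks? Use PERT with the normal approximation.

0.319

te_Task 1 = (1 + 4·2 + 9)/6 = 18/6 = 3; σ²_Task 1 = ((9−1)/6)² = 1.778
te_Task 2 = (5 + 4·6 + 7)/6 = 36/6 = 6; σ²_Task 2 = ((7−5)/6)² = 0.111
te_Task 3 = (1 + 4·4 + 7)/6 = 24/6 = 4; σ²_Task 3 = ((7−1)/6)² = 1.000
te_Task 4 = (1 + 4·4 + 7)/6 = 24/6 = 4; σ²_Task 4 = ((7−1)/6)² = 1.000
te_Task 5 = (3 + 4·5 + 7)/6 = 30/6 = 5; σ²_Task 5 = ((7−3)/6)² = 0.444
te_Task 6 = (12 + 4·13 + 26)/6 = 90/6 = 15; σ²_Task 6 = ((26−12)/6)² = 5.444
te_Task 7 = (7 + 4·10 + 19)/6 = 66/6 = 11; σ²_Task 7 = ((19−7)/6)² = 4.000
te_Task 8 = (7 + 4·10 + 13)/6 = 60/6 = 10; σ²_Task 8 = ((13−7)/6)² = 1.000
te_Task 9 = (5 + 4·7 + 21)/6 = 54/6 = 9; σ²_Task 9 = ((21−5)/6)² = 7.111
te_Task 10 = (8 + 4·12 + 22)/6 = 78/6 = 13; σ²_Task 10 = ((22−8)/6)² = 5.444

Forward pass:
ES_Task 1 = 0; EF_Task 1 = 3
ES_Task 2 = 0; EF_Task 2 = 6
ES_Task 3 = 0; EF_Task 3 = 4
ES_Task 4 = max(EF_Task 1=3, EF_Task 2=6) = 6; EF_Task 4 = 6+4 = 10
ES_Task 5 = max(EF_Task 2=6, EF_Task 3=4) = 6; EF_Task 5 = 6+5 = 11
ES_Task 6 = max(EF_Task 1=3, EF_Task 2=6) = 6; EF_Task 6 = 6+15 = 21
ES_Task 7 = max(EF_Task 2=6, EF_Task 3=4) = 6; EF_Task 7 = 6+11 = 17
ES_Task 8 = 10; EF_Task 8 = 10+10 = 20
ES_Task 9 = max(EF_Task 3=4, EF_Task 6=21) = 21; EF_Task 9 = 21+9 = 30
ES_Task 10 = max(EF_Task 1=3, EF_Task 5=11, EF_Task 7=17, EF_Task 8=20, EF_Task 9=30) = 30; EF_Task 10 = 30+13 = 43
Expected project duration μ = 43 weeks. Critical path: Task 2 → Task 6 → Task 9 → Task 10.

Variance along critical path = 0.111 + 5.444 + 7.111 + 5.444 = 18.111; σ = √18.111 = 4.256 weeks.
Z = (41 − 43) / 4.256 = -0.470
P(T ≤ 41) = Φ(-0.470) ≈ 0.319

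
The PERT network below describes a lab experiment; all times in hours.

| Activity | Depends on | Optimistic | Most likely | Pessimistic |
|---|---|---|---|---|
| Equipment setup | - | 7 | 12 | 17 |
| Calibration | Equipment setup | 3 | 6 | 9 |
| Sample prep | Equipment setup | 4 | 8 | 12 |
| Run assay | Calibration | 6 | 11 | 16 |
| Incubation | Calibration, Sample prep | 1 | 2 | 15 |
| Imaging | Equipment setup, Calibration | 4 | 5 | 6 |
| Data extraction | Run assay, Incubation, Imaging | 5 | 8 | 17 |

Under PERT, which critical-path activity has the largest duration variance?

Data extraction

te_Equipment setup = (7 + 4·12 + 17)/6 = 72/6 = 12; σ²_Equipment setup = ((17−7)/6)² = 2.778
te_Calibration = (3 + 4·6 + 9)/6 = 36/6 = 6; σ²_Calibration = ((9−3)/6)² = 1.000
te_Sample prep = (4 + 4·8 + 12)/6 = 48/6 = 8; σ²_Sample prep = ((12−4)/6)² = 1.778
te_Run assay = (6 + 4·11 + 16)/6 = 66/6 = 11; σ²_Run assay = ((16−6)/6)² = 2.778
te_Incubation = (1 + 4·2 + 15)/6 = 24/6 = 4; σ²_Incubation = ((15−1)/6)² = 5.444
te_Imaging = (4 + 4·5 + 6)/6 = 30/6 = 5; σ²_Imaging = ((6−4)/6)² = 0.111
te_Data extraction = (5 + 4·8 + 17)/6 = 54/6 = 9; σ²_Data extraction = ((17−5)/6)² = 4.000

Forward pass:
ES_Equipment setup = 0; EF_Equipment setup = 12
ES_Calibration = 12; EF_Calibration = 12+6 = 18
ES_Sample prep = 12; EF_Sample prep = 12+8 = 20
ES_Run assay = 18; EF_Run assay = 18+11 = 29
ES_Incubation = max(EF_Calibration=18, EF_Sample prep=20) = 20; EF_Incubation = 20+4 = 24
ES_Imaging = max(EF_Equipment setup=12, EF_Calibration=18) = 18; EF_Imaging = 18+5 = 23
ES_Data extraction = max(EF_Run assay=29, EF_Incubation=24, EF_Imaging=23) = 29; EF_Data extraction = 29+9 = 38
Expected project duration μ = 38 hours. Critical path: Equipment setup → Calibration → Run assay → Data extraction.

Variances on critical path: σ²_Equipment setup=2.778, σ²_Calibration=1.000, σ²_Run assay=2.778, σ²_Data extraction=4.000.
Largest is σ²_Data extraction = 4.000.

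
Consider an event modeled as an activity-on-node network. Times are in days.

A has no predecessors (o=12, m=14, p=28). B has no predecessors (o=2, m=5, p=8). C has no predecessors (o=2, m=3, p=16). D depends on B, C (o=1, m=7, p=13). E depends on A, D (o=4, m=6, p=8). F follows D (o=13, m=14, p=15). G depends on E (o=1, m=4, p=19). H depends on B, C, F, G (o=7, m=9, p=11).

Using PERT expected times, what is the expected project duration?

37 days

te_A = (12 + 4·14 + 28)/6 = 96/6 = 16
te_B = (2 + 4·5 + 8)/6 = 30/6 = 5
te_C = (2 + 4·3 + 16)/6 = 30/6 = 5
te_D = (1 + 4·7 + 13)/6 = 42/6 = 7
te_E = (4 + 4·6 + 8)/6 = 36/6 = 6
te_F = (13 + 4·14 + 15)/6 = 84/6 = 14
te_G = (1 + 4·4 + 19)/6 = 36/6 = 6
te_H = (7 + 4·9 + 11)/6 = 54/6 = 9

Forward pass:
ES_A = 0; EF_A = 16
ES_B = 0; EF_B = 5
ES_C = 0; EF_C = 5
ES_D = max(EF_B=5, EF_C=5) = 5; EF_D = 5+7 = 12
ES_E = max(EF_A=16, EF_D=12) = 16; EF_E = 16+6 = 22
ES_F = 12; EF_F = 12+14 = 26
ES_G = 22; EF_G = 22+6 = 28
ES_H = max(EF_B=5, EF_C=5, EF_F=26, EF_G=28) = 28; EF_H = 28+9 = 37
Expected project duration μ = 37 days. Critical path: A → E → G → H.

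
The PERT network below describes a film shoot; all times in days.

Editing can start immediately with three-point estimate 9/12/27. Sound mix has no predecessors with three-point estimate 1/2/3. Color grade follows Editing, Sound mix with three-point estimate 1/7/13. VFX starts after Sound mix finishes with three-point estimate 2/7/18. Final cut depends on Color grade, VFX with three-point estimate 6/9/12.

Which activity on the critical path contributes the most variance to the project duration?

te_Editing = (9 + 4·12 + 27)/6 = 84/6 = 14; σ²_Editing = ((27−9)/6)² = 9.000
te_Sound mix = (1 + 4·2 + 3)/6 = 12/6 = 2; σ²_Sound mix = ((3−1)/6)² = 0.111
te_Color grade = (1 + 4·7 + 13)/6 = 42/6 = 7; σ²_Color grade = ((13−1)/6)² = 4.000
te_VFX = (2 + 4·7 + 18)/6 = 48/6 = 8; σ²_VFX = ((18−2)/6)² = 7.111
te_Final cut = (6 + 4·9 + 12)/6 = 54/6 = 9; σ²_Final cut = ((12−6)/6)² = 1.000

Forward pass:
ES_Editing = 0; EF_Editing = 14
ES_Sound mix = 0; EF_Sound mix = 2
ES_Color grade = max(EF_Editing=14, EF_Sound mix=2) = 14; EF_Color grade = 14+7 = 21
ES_VFX = 2; EF_VFX = 2+8 = 10
ES_Final cut = max(EF_Color grade=21, EF_VFX=10) = 21; EF_Final cut = 21+9 = 30
Expected project duration μ = 30 days. Critical path: Editing → Color grade → Final cut.

Variances on critical path: σ²_Editing=9.000, σ²_Color grade=4.000, σ²_Final cut=1.000.
Largest is σ²_Editing = 9.000.

Editing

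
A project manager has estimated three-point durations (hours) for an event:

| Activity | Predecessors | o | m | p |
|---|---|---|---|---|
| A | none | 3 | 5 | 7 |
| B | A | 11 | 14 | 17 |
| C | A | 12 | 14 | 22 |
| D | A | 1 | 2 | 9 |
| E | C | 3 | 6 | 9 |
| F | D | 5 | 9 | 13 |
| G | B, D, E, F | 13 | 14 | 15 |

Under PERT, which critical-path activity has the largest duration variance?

C

te_A = (3 + 4·5 + 7)/6 = 30/6 = 5; σ²_A = ((7−3)/6)² = 0.444
te_B = (11 + 4·14 + 17)/6 = 84/6 = 14; σ²_B = ((17−11)/6)² = 1.000
te_C = (12 + 4·14 + 22)/6 = 90/6 = 15; σ²_C = ((22−12)/6)² = 2.778
te_D = (1 + 4·2 + 9)/6 = 18/6 = 3; σ²_D = ((9−1)/6)² = 1.778
te_E = (3 + 4·6 + 9)/6 = 36/6 = 6; σ²_E = ((9−3)/6)² = 1.000
te_F = (5 + 4·9 + 13)/6 = 54/6 = 9; σ²_F = ((13−5)/6)² = 1.778
te_G = (13 + 4·14 + 15)/6 = 84/6 = 14; σ²_G = ((15−13)/6)² = 0.111

Forward pass:
ES_A = 0; EF_A = 5
ES_B = 5; EF_B = 5+14 = 19
ES_C = 5; EF_C = 5+15 = 20
ES_D = 5; EF_D = 5+3 = 8
ES_E = 20; EF_E = 20+6 = 26
ES_F = 8; EF_F = 8+9 = 17
ES_G = max(EF_B=19, EF_D=8, EF_E=26, EF_F=17) = 26; EF_G = 26+14 = 40
Expected project duration μ = 40 hours. Critical path: A → C → E → G.

Variances on critical path: σ²_A=0.444, σ²_C=2.778, σ²_E=1.000, σ²_G=0.111.
Largest is σ²_C = 2.778.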